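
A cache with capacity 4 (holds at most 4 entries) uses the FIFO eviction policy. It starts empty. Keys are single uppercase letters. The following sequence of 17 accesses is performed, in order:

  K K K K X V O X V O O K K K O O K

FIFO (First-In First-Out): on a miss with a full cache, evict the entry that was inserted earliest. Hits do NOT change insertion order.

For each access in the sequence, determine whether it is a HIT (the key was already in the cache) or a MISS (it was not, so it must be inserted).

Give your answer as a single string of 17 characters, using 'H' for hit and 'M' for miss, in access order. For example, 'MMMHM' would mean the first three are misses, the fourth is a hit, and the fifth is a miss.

Answer: MHHHMMMHHHHHHHHHH

Derivation:
FIFO simulation (capacity=4):
  1. access K: MISS. Cache (old->new): [K]
  2. access K: HIT. Cache (old->new): [K]
  3. access K: HIT. Cache (old->new): [K]
  4. access K: HIT. Cache (old->new): [K]
  5. access X: MISS. Cache (old->new): [K X]
  6. access V: MISS. Cache (old->new): [K X V]
  7. access O: MISS. Cache (old->new): [K X V O]
  8. access X: HIT. Cache (old->new): [K X V O]
  9. access V: HIT. Cache (old->new): [K X V O]
  10. access O: HIT. Cache (old->new): [K X V O]
  11. access O: HIT. Cache (old->new): [K X V O]
  12. access K: HIT. Cache (old->new): [K X V O]
  13. access K: HIT. Cache (old->new): [K X V O]
  14. access K: HIT. Cache (old->new): [K X V O]
  15. access O: HIT. Cache (old->new): [K X V O]
  16. access O: HIT. Cache (old->new): [K X V O]
  17. access K: HIT. Cache (old->new): [K X V O]
Total: 13 hits, 4 misses, 0 evictions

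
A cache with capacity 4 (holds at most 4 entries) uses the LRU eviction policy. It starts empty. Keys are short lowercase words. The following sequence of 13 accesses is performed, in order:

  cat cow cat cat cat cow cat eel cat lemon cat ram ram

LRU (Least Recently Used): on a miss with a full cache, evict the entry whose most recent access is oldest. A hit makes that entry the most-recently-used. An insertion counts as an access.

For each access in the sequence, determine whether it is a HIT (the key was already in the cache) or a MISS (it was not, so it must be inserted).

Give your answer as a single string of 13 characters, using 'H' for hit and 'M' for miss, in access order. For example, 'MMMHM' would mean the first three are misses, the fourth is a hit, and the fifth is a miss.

LRU simulation (capacity=4):
  1. access cat: MISS. Cache (LRU->MRU): [cat]
  2. access cow: MISS. Cache (LRU->MRU): [cat cow]
  3. access cat: HIT. Cache (LRU->MRU): [cow cat]
  4. access cat: HIT. Cache (LRU->MRU): [cow cat]
  5. access cat: HIT. Cache (LRU->MRU): [cow cat]
  6. access cow: HIT. Cache (LRU->MRU): [cat cow]
  7. access cat: HIT. Cache (LRU->MRU): [cow cat]
  8. access eel: MISS. Cache (LRU->MRU): [cow cat eel]
  9. access cat: HIT. Cache (LRU->MRU): [cow eel cat]
  10. access lemon: MISS. Cache (LRU->MRU): [cow eel cat lemon]
  11. access cat: HIT. Cache (LRU->MRU): [cow eel lemon cat]
  12. access ram: MISS, evict cow. Cache (LRU->MRU): [eel lemon cat ram]
  13. access ram: HIT. Cache (LRU->MRU): [eel lemon cat ram]
Total: 8 hits, 5 misses, 1 evictions

Answer: MMHHHHHMHMHMH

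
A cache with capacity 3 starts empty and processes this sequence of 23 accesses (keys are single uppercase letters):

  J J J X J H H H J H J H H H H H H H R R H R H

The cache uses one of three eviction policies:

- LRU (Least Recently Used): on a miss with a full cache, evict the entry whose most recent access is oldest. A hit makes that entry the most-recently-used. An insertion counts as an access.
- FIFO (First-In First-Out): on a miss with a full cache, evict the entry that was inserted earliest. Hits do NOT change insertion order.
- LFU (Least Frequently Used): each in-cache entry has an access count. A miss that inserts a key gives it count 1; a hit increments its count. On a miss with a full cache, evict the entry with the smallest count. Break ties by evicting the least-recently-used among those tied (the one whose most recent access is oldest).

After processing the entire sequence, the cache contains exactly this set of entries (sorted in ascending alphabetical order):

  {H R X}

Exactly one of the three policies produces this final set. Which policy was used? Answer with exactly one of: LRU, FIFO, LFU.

Answer: FIFO

Derivation:
Simulating under each policy and comparing final sets:
  LRU: final set = {H J R} -> differs
  FIFO: final set = {H R X} -> MATCHES target
  LFU: final set = {H J R} -> differs
Only FIFO produces the target set.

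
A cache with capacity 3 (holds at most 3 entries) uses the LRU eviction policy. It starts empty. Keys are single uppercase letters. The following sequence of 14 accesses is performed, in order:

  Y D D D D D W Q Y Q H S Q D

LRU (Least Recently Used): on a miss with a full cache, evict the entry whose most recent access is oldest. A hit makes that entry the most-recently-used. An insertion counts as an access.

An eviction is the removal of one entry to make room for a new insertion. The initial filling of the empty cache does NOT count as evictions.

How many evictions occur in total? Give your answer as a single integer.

LRU simulation (capacity=3):
  1. access Y: MISS. Cache (LRU->MRU): [Y]
  2. access D: MISS. Cache (LRU->MRU): [Y D]
  3. access D: HIT. Cache (LRU->MRU): [Y D]
  4. access D: HIT. Cache (LRU->MRU): [Y D]
  5. access D: HIT. Cache (LRU->MRU): [Y D]
  6. access D: HIT. Cache (LRU->MRU): [Y D]
  7. access W: MISS. Cache (LRU->MRU): [Y D W]
  8. access Q: MISS, evict Y. Cache (LRU->MRU): [D W Q]
  9. access Y: MISS, evict D. Cache (LRU->MRU): [W Q Y]
  10. access Q: HIT. Cache (LRU->MRU): [W Y Q]
  11. access H: MISS, evict W. Cache (LRU->MRU): [Y Q H]
  12. access S: MISS, evict Y. Cache (LRU->MRU): [Q H S]
  13. access Q: HIT. Cache (LRU->MRU): [H S Q]
  14. access D: MISS, evict H. Cache (LRU->MRU): [S Q D]
Total: 6 hits, 8 misses, 5 evictions

Answer: 5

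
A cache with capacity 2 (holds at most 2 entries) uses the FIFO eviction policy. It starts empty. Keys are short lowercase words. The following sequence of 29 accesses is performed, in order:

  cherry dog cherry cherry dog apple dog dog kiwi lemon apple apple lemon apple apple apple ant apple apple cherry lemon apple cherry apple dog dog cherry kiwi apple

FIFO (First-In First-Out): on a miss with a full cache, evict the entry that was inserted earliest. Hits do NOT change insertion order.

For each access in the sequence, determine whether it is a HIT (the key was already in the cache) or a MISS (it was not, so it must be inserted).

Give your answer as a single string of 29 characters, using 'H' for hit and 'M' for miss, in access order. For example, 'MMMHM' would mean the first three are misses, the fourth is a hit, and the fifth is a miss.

Answer: MMHHHMHHMMMHHHHHMHHMMMMHMHHMM

Derivation:
FIFO simulation (capacity=2):
  1. access cherry: MISS. Cache (old->new): [cherry]
  2. access dog: MISS. Cache (old->new): [cherry dog]
  3. access cherry: HIT. Cache (old->new): [cherry dog]
  4. access cherry: HIT. Cache (old->new): [cherry dog]
  5. access dog: HIT. Cache (old->new): [cherry dog]
  6. access apple: MISS, evict cherry. Cache (old->new): [dog apple]
  7. access dog: HIT. Cache (old->new): [dog apple]
  8. access dog: HIT. Cache (old->new): [dog apple]
  9. access kiwi: MISS, evict dog. Cache (old->new): [apple kiwi]
  10. access lemon: MISS, evict apple. Cache (old->new): [kiwi lemon]
  11. access apple: MISS, evict kiwi. Cache (old->new): [lemon apple]
  12. access apple: HIT. Cache (old->new): [lemon apple]
  13. access lemon: HIT. Cache (old->new): [lemon apple]
  14. access apple: HIT. Cache (old->new): [lemon apple]
  15. access apple: HIT. Cache (old->new): [lemon apple]
  16. access apple: HIT. Cache (old->new): [lemon apple]
  17. access ant: MISS, evict lemon. Cache (old->new): [apple ant]
  18. access apple: HIT. Cache (old->new): [apple ant]
  19. access apple: HIT. Cache (old->new): [apple ant]
  20. access cherry: MISS, evict apple. Cache (old->new): [ant cherry]
  21. access lemon: MISS, evict ant. Cache (old->new): [cherry lemon]
  22. access apple: MISS, evict cherry. Cache (old->new): [lemon apple]
  23. access cherry: MISS, evict lemon. Cache (old->new): [apple cherry]
  24. access apple: HIT. Cache (old->new): [apple cherry]
  25. access dog: MISS, evict apple. Cache (old->new): [cherry dog]
  26. access dog: HIT. Cache (old->new): [cherry dog]
  27. access cherry: HIT. Cache (old->new): [cherry dog]
  28. access kiwi: MISS, evict cherry. Cache (old->new): [dog kiwi]
  29. access apple: MISS, evict dog. Cache (old->new): [kiwi apple]
Total: 15 hits, 14 misses, 12 evictions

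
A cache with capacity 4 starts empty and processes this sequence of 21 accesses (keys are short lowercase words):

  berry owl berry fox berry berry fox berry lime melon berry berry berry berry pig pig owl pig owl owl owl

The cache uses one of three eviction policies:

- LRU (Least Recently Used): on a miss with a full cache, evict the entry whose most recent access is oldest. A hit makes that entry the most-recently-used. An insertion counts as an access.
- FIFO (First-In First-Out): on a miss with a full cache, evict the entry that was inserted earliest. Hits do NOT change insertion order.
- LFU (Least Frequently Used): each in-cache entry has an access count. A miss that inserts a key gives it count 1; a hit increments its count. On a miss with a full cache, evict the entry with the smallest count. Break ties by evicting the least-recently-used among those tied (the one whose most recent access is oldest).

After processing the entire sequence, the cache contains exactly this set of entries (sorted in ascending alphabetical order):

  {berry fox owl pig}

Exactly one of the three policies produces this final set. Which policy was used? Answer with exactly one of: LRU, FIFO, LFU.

Answer: LFU

Derivation:
Simulating under each policy and comparing final sets:
  LRU: final set = {berry melon owl pig} -> differs
  FIFO: final set = {berry melon owl pig} -> differs
  LFU: final set = {berry fox owl pig} -> MATCHES target
Only LFU produces the target set.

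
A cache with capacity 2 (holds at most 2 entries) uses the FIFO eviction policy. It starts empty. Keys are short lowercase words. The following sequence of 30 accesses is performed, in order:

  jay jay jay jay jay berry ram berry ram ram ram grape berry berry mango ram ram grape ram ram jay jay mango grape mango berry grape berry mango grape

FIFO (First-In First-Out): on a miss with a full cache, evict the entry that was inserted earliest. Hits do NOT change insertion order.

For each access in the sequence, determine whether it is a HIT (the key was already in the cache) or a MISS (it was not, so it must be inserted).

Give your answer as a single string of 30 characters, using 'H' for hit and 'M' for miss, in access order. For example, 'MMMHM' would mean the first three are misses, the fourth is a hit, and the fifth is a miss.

FIFO simulation (capacity=2):
  1. access jay: MISS. Cache (old->new): [jay]
  2. access jay: HIT. Cache (old->new): [jay]
  3. access jay: HIT. Cache (old->new): [jay]
  4. access jay: HIT. Cache (old->new): [jay]
  5. access jay: HIT. Cache (old->new): [jay]
  6. access berry: MISS. Cache (old->new): [jay berry]
  7. access ram: MISS, evict jay. Cache (old->new): [berry ram]
  8. access berry: HIT. Cache (old->new): [berry ram]
  9. access ram: HIT. Cache (old->new): [berry ram]
  10. access ram: HIT. Cache (old->new): [berry ram]
  11. access ram: HIT. Cache (old->new): [berry ram]
  12. access grape: MISS, evict berry. Cache (old->new): [ram grape]
  13. access berry: MISS, evict ram. Cache (old->new): [grape berry]
  14. access berry: HIT. Cache (old->new): [grape berry]
  15. access mango: MISS, evict grape. Cache (old->new): [berry mango]
  16. access ram: MISS, evict berry. Cache (old->new): [mango ram]
  17. access ram: HIT. Cache (old->new): [mango ram]
  18. access grape: MISS, evict mango. Cache (old->new): [ram grape]
  19. access ram: HIT. Cache (old->new): [ram grape]
  20. access ram: HIT. Cache (old->new): [ram grape]
  21. access jay: MISS, evict ram. Cache (old->new): [grape jay]
  22. access jay: HIT. Cache (old->new): [grape jay]
  23. access mango: MISS, evict grape. Cache (old->new): [jay mango]
  24. access grape: MISS, evict jay. Cache (old->new): [mango grape]
  25. access mango: HIT. Cache (old->new): [mango grape]
  26. access berry: MISS, evict mango. Cache (old->new): [grape berry]
  27. access grape: HIT. Cache (old->new): [grape berry]
  28. access berry: HIT. Cache (old->new): [grape berry]
  29. access mango: MISS, evict grape. Cache (old->new): [berry mango]
  30. access grape: MISS, evict berry. Cache (old->new): [mango grape]
Total: 16 hits, 14 misses, 12 evictions

Answer: MHHHHMMHHHHMMHMMHMHHMHMMHMHHMM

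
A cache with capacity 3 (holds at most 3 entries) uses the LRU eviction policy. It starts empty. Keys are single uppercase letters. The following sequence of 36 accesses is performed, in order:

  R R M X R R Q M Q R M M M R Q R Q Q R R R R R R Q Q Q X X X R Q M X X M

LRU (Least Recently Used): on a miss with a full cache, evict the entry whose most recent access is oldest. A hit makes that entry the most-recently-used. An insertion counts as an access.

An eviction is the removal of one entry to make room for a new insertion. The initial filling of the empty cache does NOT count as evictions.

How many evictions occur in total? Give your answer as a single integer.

LRU simulation (capacity=3):
  1. access R: MISS. Cache (LRU->MRU): [R]
  2. access R: HIT. Cache (LRU->MRU): [R]
  3. access M: MISS. Cache (LRU->MRU): [R M]
  4. access X: MISS. Cache (LRU->MRU): [R M X]
  5. access R: HIT. Cache (LRU->MRU): [M X R]
  6. access R: HIT. Cache (LRU->MRU): [M X R]
  7. access Q: MISS, evict M. Cache (LRU->MRU): [X R Q]
  8. access M: MISS, evict X. Cache (LRU->MRU): [R Q M]
  9. access Q: HIT. Cache (LRU->MRU): [R M Q]
  10. access R: HIT. Cache (LRU->MRU): [M Q R]
  11. access M: HIT. Cache (LRU->MRU): [Q R M]
  12. access M: HIT. Cache (LRU->MRU): [Q R M]
  13. access M: HIT. Cache (LRU->MRU): [Q R M]
  14. access R: HIT. Cache (LRU->MRU): [Q M R]
  15. access Q: HIT. Cache (LRU->MRU): [M R Q]
  16. access R: HIT. Cache (LRU->MRU): [M Q R]
  17. access Q: HIT. Cache (LRU->MRU): [M R Q]
  18. access Q: HIT. Cache (LRU->MRU): [M R Q]
  19. access R: HIT. Cache (LRU->MRU): [M Q R]
  20. access R: HIT. Cache (LRU->MRU): [M Q R]
  21. access R: HIT. Cache (LRU->MRU): [M Q R]
  22. access R: HIT. Cache (LRU->MRU): [M Q R]
  23. access R: HIT. Cache (LRU->MRU): [M Q R]
  24. access R: HIT. Cache (LRU->MRU): [M Q R]
  25. access Q: HIT. Cache (LRU->MRU): [M R Q]
  26. access Q: HIT. Cache (LRU->MRU): [M R Q]
  27. access Q: HIT. Cache (LRU->MRU): [M R Q]
  28. access X: MISS, evict M. Cache (LRU->MRU): [R Q X]
  29. access X: HIT. Cache (LRU->MRU): [R Q X]
  30. access X: HIT. Cache (LRU->MRU): [R Q X]
  31. access R: HIT. Cache (LRU->MRU): [Q X R]
  32. access Q: HIT. Cache (LRU->MRU): [X R Q]
  33. access M: MISS, evict X. Cache (LRU->MRU): [R Q M]
  34. access X: MISS, evict R. Cache (LRU->MRU): [Q M X]
  35. access X: HIT. Cache (LRU->MRU): [Q M X]
  36. access M: HIT. Cache (LRU->MRU): [Q X M]
Total: 28 hits, 8 misses, 5 evictions

Answer: 5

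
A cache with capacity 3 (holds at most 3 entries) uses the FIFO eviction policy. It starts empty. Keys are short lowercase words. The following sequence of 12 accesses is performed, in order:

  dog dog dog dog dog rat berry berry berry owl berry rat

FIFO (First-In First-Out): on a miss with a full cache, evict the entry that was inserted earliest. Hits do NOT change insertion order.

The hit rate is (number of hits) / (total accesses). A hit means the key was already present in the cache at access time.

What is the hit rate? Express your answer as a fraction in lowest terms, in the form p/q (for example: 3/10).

FIFO simulation (capacity=3):
  1. access dog: MISS. Cache (old->new): [dog]
  2. access dog: HIT. Cache (old->new): [dog]
  3. access dog: HIT. Cache (old->new): [dog]
  4. access dog: HIT. Cache (old->new): [dog]
  5. access dog: HIT. Cache (old->new): [dog]
  6. access rat: MISS. Cache (old->new): [dog rat]
  7. access berry: MISS. Cache (old->new): [dog rat berry]
  8. access berry: HIT. Cache (old->new): [dog rat berry]
  9. access berry: HIT. Cache (old->new): [dog rat berry]
  10. access owl: MISS, evict dog. Cache (old->new): [rat berry owl]
  11. access berry: HIT. Cache (old->new): [rat berry owl]
  12. access rat: HIT. Cache (old->new): [rat berry owl]
Total: 8 hits, 4 misses, 1 evictions

Hit rate = 8/12 = 2/3

Answer: 2/3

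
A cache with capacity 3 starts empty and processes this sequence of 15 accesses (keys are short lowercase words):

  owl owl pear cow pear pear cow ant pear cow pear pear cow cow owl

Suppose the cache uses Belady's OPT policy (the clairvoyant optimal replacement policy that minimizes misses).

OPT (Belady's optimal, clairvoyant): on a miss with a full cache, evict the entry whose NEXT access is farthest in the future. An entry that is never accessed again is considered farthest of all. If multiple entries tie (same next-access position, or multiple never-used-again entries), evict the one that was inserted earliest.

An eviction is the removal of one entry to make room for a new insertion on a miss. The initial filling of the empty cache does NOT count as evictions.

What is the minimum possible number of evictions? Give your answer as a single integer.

OPT (Belady) simulation (capacity=3):
  1. access owl: MISS. Cache: [owl]
  2. access owl: HIT. Next use of owl: step 15. Cache: [owl]
  3. access pear: MISS. Cache: [owl pear]
  4. access cow: MISS. Cache: [owl pear cow]
  5. access pear: HIT. Next use of pear: step 6. Cache: [owl pear cow]
  6. access pear: HIT. Next use of pear: step 9. Cache: [owl pear cow]
  7. access cow: HIT. Next use of cow: step 10. Cache: [owl pear cow]
  8. access ant: MISS, evict owl (next use: step 15). Cache: [pear cow ant]
  9. access pear: HIT. Next use of pear: step 11. Cache: [pear cow ant]
  10. access cow: HIT. Next use of cow: step 13. Cache: [pear cow ant]
  11. access pear: HIT. Next use of pear: step 12. Cache: [pear cow ant]
  12. access pear: HIT. Next use of pear: never. Cache: [pear cow ant]
  13. access cow: HIT. Next use of cow: step 14. Cache: [pear cow ant]
  14. access cow: HIT. Next use of cow: never. Cache: [pear cow ant]
  15. access owl: MISS, evict pear (next use: never). Cache: [cow ant owl]
Total: 10 hits, 5 misses, 2 evictions

Answer: 2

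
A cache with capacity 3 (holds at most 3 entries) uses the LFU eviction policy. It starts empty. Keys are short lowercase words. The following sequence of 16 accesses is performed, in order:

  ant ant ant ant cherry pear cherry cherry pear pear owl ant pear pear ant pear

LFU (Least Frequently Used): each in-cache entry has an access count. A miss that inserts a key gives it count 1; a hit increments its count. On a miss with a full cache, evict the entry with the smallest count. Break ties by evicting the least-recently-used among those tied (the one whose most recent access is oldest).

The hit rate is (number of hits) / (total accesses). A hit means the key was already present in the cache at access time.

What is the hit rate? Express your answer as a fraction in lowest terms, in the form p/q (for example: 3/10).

Answer: 3/4

Derivation:
LFU simulation (capacity=3):
  1. access ant: MISS. Cache: [ant(c=1)]
  2. access ant: HIT, count now 2. Cache: [ant(c=2)]
  3. access ant: HIT, count now 3. Cache: [ant(c=3)]
  4. access ant: HIT, count now 4. Cache: [ant(c=4)]
  5. access cherry: MISS. Cache: [cherry(c=1) ant(c=4)]
  6. access pear: MISS. Cache: [cherry(c=1) pear(c=1) ant(c=4)]
  7. access cherry: HIT, count now 2. Cache: [pear(c=1) cherry(c=2) ant(c=4)]
  8. access cherry: HIT, count now 3. Cache: [pear(c=1) cherry(c=3) ant(c=4)]
  9. access pear: HIT, count now 2. Cache: [pear(c=2) cherry(c=3) ant(c=4)]
  10. access pear: HIT, count now 3. Cache: [cherry(c=3) pear(c=3) ant(c=4)]
  11. access owl: MISS, evict cherry(c=3). Cache: [owl(c=1) pear(c=3) ant(c=4)]
  12. access ant: HIT, count now 5. Cache: [owl(c=1) pear(c=3) ant(c=5)]
  13. access pear: HIT, count now 4. Cache: [owl(c=1) pear(c=4) ant(c=5)]
  14. access pear: HIT, count now 5. Cache: [owl(c=1) ant(c=5) pear(c=5)]
  15. access ant: HIT, count now 6. Cache: [owl(c=1) pear(c=5) ant(c=6)]
  16. access pear: HIT, count now 6. Cache: [owl(c=1) ant(c=6) pear(c=6)]
Total: 12 hits, 4 misses, 1 evictions

Hit rate = 12/16 = 3/4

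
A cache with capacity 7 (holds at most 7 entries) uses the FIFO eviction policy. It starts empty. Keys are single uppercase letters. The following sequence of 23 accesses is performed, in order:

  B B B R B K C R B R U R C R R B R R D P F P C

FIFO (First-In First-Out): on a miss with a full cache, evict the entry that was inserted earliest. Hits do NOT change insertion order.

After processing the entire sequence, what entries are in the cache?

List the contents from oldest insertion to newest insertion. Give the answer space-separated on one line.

Answer: R K C U D P F

Derivation:
FIFO simulation (capacity=7):
  1. access B: MISS. Cache (old->new): [B]
  2. access B: HIT. Cache (old->new): [B]
  3. access B: HIT. Cache (old->new): [B]
  4. access R: MISS. Cache (old->new): [B R]
  5. access B: HIT. Cache (old->new): [B R]
  6. access K: MISS. Cache (old->new): [B R K]
  7. access C: MISS. Cache (old->new): [B R K C]
  8. access R: HIT. Cache (old->new): [B R K C]
  9. access B: HIT. Cache (old->new): [B R K C]
  10. access R: HIT. Cache (old->new): [B R K C]
  11. access U: MISS. Cache (old->new): [B R K C U]
  12. access R: HIT. Cache (old->new): [B R K C U]
  13. access C: HIT. Cache (old->new): [B R K C U]
  14. access R: HIT. Cache (old->new): [B R K C U]
  15. access R: HIT. Cache (old->new): [B R K C U]
  16. access B: HIT. Cache (old->new): [B R K C U]
  17. access R: HIT. Cache (old->new): [B R K C U]
  18. access R: HIT. Cache (old->new): [B R K C U]
  19. access D: MISS. Cache (old->new): [B R K C U D]
  20. access P: MISS. Cache (old->new): [B R K C U D P]
  21. access F: MISS, evict B. Cache (old->new): [R K C U D P F]
  22. access P: HIT. Cache (old->new): [R K C U D P F]
  23. access C: HIT. Cache (old->new): [R K C U D P F]
Total: 15 hits, 8 misses, 1 evictions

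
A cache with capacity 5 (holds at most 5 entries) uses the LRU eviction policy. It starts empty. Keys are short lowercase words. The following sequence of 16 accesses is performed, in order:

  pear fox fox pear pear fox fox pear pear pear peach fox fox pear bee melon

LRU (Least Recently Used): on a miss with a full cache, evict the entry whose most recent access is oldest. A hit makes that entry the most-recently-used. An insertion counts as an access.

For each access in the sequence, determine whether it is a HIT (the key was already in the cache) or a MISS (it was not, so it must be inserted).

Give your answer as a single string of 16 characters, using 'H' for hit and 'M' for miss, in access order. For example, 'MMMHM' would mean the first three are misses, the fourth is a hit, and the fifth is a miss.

LRU simulation (capacity=5):
  1. access pear: MISS. Cache (LRU->MRU): [pear]
  2. access fox: MISS. Cache (LRU->MRU): [pear fox]
  3. access fox: HIT. Cache (LRU->MRU): [pear fox]
  4. access pear: HIT. Cache (LRU->MRU): [fox pear]
  5. access pear: HIT. Cache (LRU->MRU): [fox pear]
  6. access fox: HIT. Cache (LRU->MRU): [pear fox]
  7. access fox: HIT. Cache (LRU->MRU): [pear fox]
  8. access pear: HIT. Cache (LRU->MRU): [fox pear]
  9. access pear: HIT. Cache (LRU->MRU): [fox pear]
  10. access pear: HIT. Cache (LRU->MRU): [fox pear]
  11. access peach: MISS. Cache (LRU->MRU): [fox pear peach]
  12. access fox: HIT. Cache (LRU->MRU): [pear peach fox]
  13. access fox: HIT. Cache (LRU->MRU): [pear peach fox]
  14. access pear: HIT. Cache (LRU->MRU): [peach fox pear]
  15. access bee: MISS. Cache (LRU->MRU): [peach fox pear bee]
  16. access melon: MISS. Cache (LRU->MRU): [peach fox pear bee melon]
Total: 11 hits, 5 misses, 0 evictions

Answer: MMHHHHHHHHMHHHMM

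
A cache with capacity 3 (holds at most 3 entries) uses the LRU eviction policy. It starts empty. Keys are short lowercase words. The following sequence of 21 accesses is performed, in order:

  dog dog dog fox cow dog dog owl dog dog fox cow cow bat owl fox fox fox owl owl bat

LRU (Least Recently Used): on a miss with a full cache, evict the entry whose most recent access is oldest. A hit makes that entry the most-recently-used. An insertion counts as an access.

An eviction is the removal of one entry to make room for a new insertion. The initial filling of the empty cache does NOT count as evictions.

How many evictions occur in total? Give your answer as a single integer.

Answer: 6

Derivation:
LRU simulation (capacity=3):
  1. access dog: MISS. Cache (LRU->MRU): [dog]
  2. access dog: HIT. Cache (LRU->MRU): [dog]
  3. access dog: HIT. Cache (LRU->MRU): [dog]
  4. access fox: MISS. Cache (LRU->MRU): [dog fox]
  5. access cow: MISS. Cache (LRU->MRU): [dog fox cow]
  6. access dog: HIT. Cache (LRU->MRU): [fox cow dog]
  7. access dog: HIT. Cache (LRU->MRU): [fox cow dog]
  8. access owl: MISS, evict fox. Cache (LRU->MRU): [cow dog owl]
  9. access dog: HIT. Cache (LRU->MRU): [cow owl dog]
  10. access dog: HIT. Cache (LRU->MRU): [cow owl dog]
  11. access fox: MISS, evict cow. Cache (LRU->MRU): [owl dog fox]
  12. access cow: MISS, evict owl. Cache (LRU->MRU): [dog fox cow]
  13. access cow: HIT. Cache (LRU->MRU): [dog fox cow]
  14. access bat: MISS, evict dog. Cache (LRU->MRU): [fox cow bat]
  15. access owl: MISS, evict fox. Cache (LRU->MRU): [cow bat owl]
  16. access fox: MISS, evict cow. Cache (LRU->MRU): [bat owl fox]
  17. access fox: HIT. Cache (LRU->MRU): [bat owl fox]
  18. access fox: HIT. Cache (LRU->MRU): [bat owl fox]
  19. access owl: HIT. Cache (LRU->MRU): [bat fox owl]
  20. access owl: HIT. Cache (LRU->MRU): [bat fox owl]
  21. access bat: HIT. Cache (LRU->MRU): [fox owl bat]
Total: 12 hits, 9 misses, 6 evictions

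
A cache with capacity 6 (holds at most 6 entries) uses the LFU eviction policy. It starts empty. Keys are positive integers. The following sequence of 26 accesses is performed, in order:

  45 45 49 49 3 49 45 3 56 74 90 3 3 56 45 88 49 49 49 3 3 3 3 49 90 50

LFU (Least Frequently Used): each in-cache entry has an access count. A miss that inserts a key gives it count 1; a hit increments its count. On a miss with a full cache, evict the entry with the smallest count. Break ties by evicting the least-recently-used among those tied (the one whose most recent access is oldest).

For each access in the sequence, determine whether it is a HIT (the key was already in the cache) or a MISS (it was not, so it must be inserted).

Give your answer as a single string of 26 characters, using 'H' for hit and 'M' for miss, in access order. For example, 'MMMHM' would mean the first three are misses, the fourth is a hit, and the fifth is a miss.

LFU simulation (capacity=6):
  1. access 45: MISS. Cache: [45(c=1)]
  2. access 45: HIT, count now 2. Cache: [45(c=2)]
  3. access 49: MISS. Cache: [49(c=1) 45(c=2)]
  4. access 49: HIT, count now 2. Cache: [45(c=2) 49(c=2)]
  5. access 3: MISS. Cache: [3(c=1) 45(c=2) 49(c=2)]
  6. access 49: HIT, count now 3. Cache: [3(c=1) 45(c=2) 49(c=3)]
  7. access 45: HIT, count now 3. Cache: [3(c=1) 49(c=3) 45(c=3)]
  8. access 3: HIT, count now 2. Cache: [3(c=2) 49(c=3) 45(c=3)]
  9. access 56: MISS. Cache: [56(c=1) 3(c=2) 49(c=3) 45(c=3)]
  10. access 74: MISS. Cache: [56(c=1) 74(c=1) 3(c=2) 49(c=3) 45(c=3)]
  11. access 90: MISS. Cache: [56(c=1) 74(c=1) 90(c=1) 3(c=2) 49(c=3) 45(c=3)]
  12. access 3: HIT, count now 3. Cache: [56(c=1) 74(c=1) 90(c=1) 49(c=3) 45(c=3) 3(c=3)]
  13. access 3: HIT, count now 4. Cache: [56(c=1) 74(c=1) 90(c=1) 49(c=3) 45(c=3) 3(c=4)]
  14. access 56: HIT, count now 2. Cache: [74(c=1) 90(c=1) 56(c=2) 49(c=3) 45(c=3) 3(c=4)]
  15. access 45: HIT, count now 4. Cache: [74(c=1) 90(c=1) 56(c=2) 49(c=3) 3(c=4) 45(c=4)]
  16. access 88: MISS, evict 74(c=1). Cache: [90(c=1) 88(c=1) 56(c=2) 49(c=3) 3(c=4) 45(c=4)]
  17. access 49: HIT, count now 4. Cache: [90(c=1) 88(c=1) 56(c=2) 3(c=4) 45(c=4) 49(c=4)]
  18. access 49: HIT, count now 5. Cache: [90(c=1) 88(c=1) 56(c=2) 3(c=4) 45(c=4) 49(c=5)]
  19. access 49: HIT, count now 6. Cache: [90(c=1) 88(c=1) 56(c=2) 3(c=4) 45(c=4) 49(c=6)]
  20. access 3: HIT, count now 5. Cache: [90(c=1) 88(c=1) 56(c=2) 45(c=4) 3(c=5) 49(c=6)]
  21. access 3: HIT, count now 6. Cache: [90(c=1) 88(c=1) 56(c=2) 45(c=4) 49(c=6) 3(c=6)]
  22. access 3: HIT, count now 7. Cache: [90(c=1) 88(c=1) 56(c=2) 45(c=4) 49(c=6) 3(c=7)]
  23. access 3: HIT, count now 8. Cache: [90(c=1) 88(c=1) 56(c=2) 45(c=4) 49(c=6) 3(c=8)]
  24. access 49: HIT, count now 7. Cache: [90(c=1) 88(c=1) 56(c=2) 45(c=4) 49(c=7) 3(c=8)]
  25. access 90: HIT, count now 2. Cache: [88(c=1) 56(c=2) 90(c=2) 45(c=4) 49(c=7) 3(c=8)]
  26. access 50: MISS, evict 88(c=1). Cache: [50(c=1) 56(c=2) 90(c=2) 45(c=4) 49(c=7) 3(c=8)]
Total: 18 hits, 8 misses, 2 evictions

Answer: MHMHMHHHMMMHHHHMHHHHHHHHHM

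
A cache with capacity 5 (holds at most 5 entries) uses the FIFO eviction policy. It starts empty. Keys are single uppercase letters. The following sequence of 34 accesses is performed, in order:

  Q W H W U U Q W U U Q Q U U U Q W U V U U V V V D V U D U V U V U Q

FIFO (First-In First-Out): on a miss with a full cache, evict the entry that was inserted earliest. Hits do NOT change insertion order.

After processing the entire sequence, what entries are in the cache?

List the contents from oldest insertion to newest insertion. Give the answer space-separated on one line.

FIFO simulation (capacity=5):
  1. access Q: MISS. Cache (old->new): [Q]
  2. access W: MISS. Cache (old->new): [Q W]
  3. access H: MISS. Cache (old->new): [Q W H]
  4. access W: HIT. Cache (old->new): [Q W H]
  5. access U: MISS. Cache (old->new): [Q W H U]
  6. access U: HIT. Cache (old->new): [Q W H U]
  7. access Q: HIT. Cache (old->new): [Q W H U]
  8. access W: HIT. Cache (old->new): [Q W H U]
  9. access U: HIT. Cache (old->new): [Q W H U]
  10. access U: HIT. Cache (old->new): [Q W H U]
  11. access Q: HIT. Cache (old->new): [Q W H U]
  12. access Q: HIT. Cache (old->new): [Q W H U]
  13. access U: HIT. Cache (old->new): [Q W H U]
  14. access U: HIT. Cache (old->new): [Q W H U]
  15. access U: HIT. Cache (old->new): [Q W H U]
  16. access Q: HIT. Cache (old->new): [Q W H U]
  17. access W: HIT. Cache (old->new): [Q W H U]
  18. access U: HIT. Cache (old->new): [Q W H U]
  19. access V: MISS. Cache (old->new): [Q W H U V]
  20. access U: HIT. Cache (old->new): [Q W H U V]
  21. access U: HIT. Cache (old->new): [Q W H U V]
  22. access V: HIT. Cache (old->new): [Q W H U V]
  23. access V: HIT. Cache (old->new): [Q W H U V]
  24. access V: HIT. Cache (old->new): [Q W H U V]
  25. access D: MISS, evict Q. Cache (old->new): [W H U V D]
  26. access V: HIT. Cache (old->new): [W H U V D]
  27. access U: HIT. Cache (old->new): [W H U V D]
  28. access D: HIT. Cache (old->new): [W H U V D]
  29. access U: HIT. Cache (old->new): [W H U V D]
  30. access V: HIT. Cache (old->new): [W H U V D]
  31. access U: HIT. Cache (old->new): [W H U V D]
  32. access V: HIT. Cache (old->new): [W H U V D]
  33. access U: HIT. Cache (old->new): [W H U V D]
  34. access Q: MISS, evict W. Cache (old->new): [H U V D Q]
Total: 27 hits, 7 misses, 2 evictions

Answer: H U V D Q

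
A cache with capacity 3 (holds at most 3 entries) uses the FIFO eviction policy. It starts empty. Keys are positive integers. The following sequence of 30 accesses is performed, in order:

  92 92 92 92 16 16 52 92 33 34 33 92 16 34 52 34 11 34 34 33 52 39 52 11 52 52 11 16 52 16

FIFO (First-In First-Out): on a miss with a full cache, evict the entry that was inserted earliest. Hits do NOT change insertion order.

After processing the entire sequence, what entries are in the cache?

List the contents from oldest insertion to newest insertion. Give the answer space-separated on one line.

Answer: 11 16 52

Derivation:
FIFO simulation (capacity=3):
  1. access 92: MISS. Cache (old->new): [92]
  2. access 92: HIT. Cache (old->new): [92]
  3. access 92: HIT. Cache (old->new): [92]
  4. access 92: HIT. Cache (old->new): [92]
  5. access 16: MISS. Cache (old->new): [92 16]
  6. access 16: HIT. Cache (old->new): [92 16]
  7. access 52: MISS. Cache (old->new): [92 16 52]
  8. access 92: HIT. Cache (old->new): [92 16 52]
  9. access 33: MISS, evict 92. Cache (old->new): [16 52 33]
  10. access 34: MISS, evict 16. Cache (old->new): [52 33 34]
  11. access 33: HIT. Cache (old->new): [52 33 34]
  12. access 92: MISS, evict 52. Cache (old->new): [33 34 92]
  13. access 16: MISS, evict 33. Cache (old->new): [34 92 16]
  14. access 34: HIT. Cache (old->new): [34 92 16]
  15. access 52: MISS, evict 34. Cache (old->new): [92 16 52]
  16. access 34: MISS, evict 92. Cache (old->new): [16 52 34]
  17. access 11: MISS, evict 16. Cache (old->new): [52 34 11]
  18. access 34: HIT. Cache (old->new): [52 34 11]
  19. access 34: HIT. Cache (old->new): [52 34 11]
  20. access 33: MISS, evict 52. Cache (old->new): [34 11 33]
  21. access 52: MISS, evict 34. Cache (old->new): [11 33 52]
  22. access 39: MISS, evict 11. Cache (old->new): [33 52 39]
  23. access 52: HIT. Cache (old->new): [33 52 39]
  24. access 11: MISS, evict 33. Cache (old->new): [52 39 11]
  25. access 52: HIT. Cache (old->new): [52 39 11]
  26. access 52: HIT. Cache (old->new): [52 39 11]
  27. access 11: HIT. Cache (old->new): [52 39 11]
  28. access 16: MISS, evict 52. Cache (old->new): [39 11 16]
  29. access 52: MISS, evict 39. Cache (old->new): [11 16 52]
  30. access 16: HIT. Cache (old->new): [11 16 52]
Total: 14 hits, 16 misses, 13 evictions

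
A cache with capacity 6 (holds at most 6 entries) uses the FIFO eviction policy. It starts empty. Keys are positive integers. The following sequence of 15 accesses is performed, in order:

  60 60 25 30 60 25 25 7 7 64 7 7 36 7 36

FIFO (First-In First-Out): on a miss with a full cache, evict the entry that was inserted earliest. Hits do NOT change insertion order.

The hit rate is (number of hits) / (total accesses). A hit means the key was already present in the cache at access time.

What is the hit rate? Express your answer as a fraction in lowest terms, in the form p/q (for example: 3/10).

Answer: 3/5

Derivation:
FIFO simulation (capacity=6):
  1. access 60: MISS. Cache (old->new): [60]
  2. access 60: HIT. Cache (old->new): [60]
  3. access 25: MISS. Cache (old->new): [60 25]
  4. access 30: MISS. Cache (old->new): [60 25 30]
  5. access 60: HIT. Cache (old->new): [60 25 30]
  6. access 25: HIT. Cache (old->new): [60 25 30]
  7. access 25: HIT. Cache (old->new): [60 25 30]
  8. access 7: MISS. Cache (old->new): [60 25 30 7]
  9. access 7: HIT. Cache (old->new): [60 25 30 7]
  10. access 64: MISS. Cache (old->new): [60 25 30 7 64]
  11. access 7: HIT. Cache (old->new): [60 25 30 7 64]
  12. access 7: HIT. Cache (old->new): [60 25 30 7 64]
  13. access 36: MISS. Cache (old->new): [60 25 30 7 64 36]
  14. access 7: HIT. Cache (old->new): [60 25 30 7 64 36]
  15. access 36: HIT. Cache (old->new): [60 25 30 7 64 36]
Total: 9 hits, 6 misses, 0 evictions

Hit rate = 9/15 = 3/5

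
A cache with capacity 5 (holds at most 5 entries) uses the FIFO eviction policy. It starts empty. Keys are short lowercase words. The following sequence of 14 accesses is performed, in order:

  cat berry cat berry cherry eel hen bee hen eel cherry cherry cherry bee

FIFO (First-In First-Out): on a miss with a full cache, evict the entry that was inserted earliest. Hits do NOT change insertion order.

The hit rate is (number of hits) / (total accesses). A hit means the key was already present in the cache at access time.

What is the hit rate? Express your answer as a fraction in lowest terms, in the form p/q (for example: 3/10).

FIFO simulation (capacity=5):
  1. access cat: MISS. Cache (old->new): [cat]
  2. access berry: MISS. Cache (old->new): [cat berry]
  3. access cat: HIT. Cache (old->new): [cat berry]
  4. access berry: HIT. Cache (old->new): [cat berry]
  5. access cherry: MISS. Cache (old->new): [cat berry cherry]
  6. access eel: MISS. Cache (old->new): [cat berry cherry eel]
  7. access hen: MISS. Cache (old->new): [cat berry cherry eel hen]
  8. access bee: MISS, evict cat. Cache (old->new): [berry cherry eel hen bee]
  9. access hen: HIT. Cache (old->new): [berry cherry eel hen bee]
  10. access eel: HIT. Cache (old->new): [berry cherry eel hen bee]
  11. access cherry: HIT. Cache (old->new): [berry cherry eel hen bee]
  12. access cherry: HIT. Cache (old->new): [berry cherry eel hen bee]
  13. access cherry: HIT. Cache (old->new): [berry cherry eel hen bee]
  14. access bee: HIT. Cache (old->new): [berry cherry eel hen bee]
Total: 8 hits, 6 misses, 1 evictions

Hit rate = 8/14 = 4/7

Answer: 4/7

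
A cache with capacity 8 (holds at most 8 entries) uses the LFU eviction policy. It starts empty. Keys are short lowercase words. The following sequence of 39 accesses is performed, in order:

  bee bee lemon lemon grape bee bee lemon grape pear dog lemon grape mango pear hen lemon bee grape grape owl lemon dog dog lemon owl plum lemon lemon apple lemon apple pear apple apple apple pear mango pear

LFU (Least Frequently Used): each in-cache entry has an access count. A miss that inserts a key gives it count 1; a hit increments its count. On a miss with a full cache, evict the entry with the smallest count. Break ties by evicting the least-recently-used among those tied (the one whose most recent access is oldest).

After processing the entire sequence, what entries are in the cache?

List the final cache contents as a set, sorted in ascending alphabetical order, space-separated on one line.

LFU simulation (capacity=8):
  1. access bee: MISS. Cache: [bee(c=1)]
  2. access bee: HIT, count now 2. Cache: [bee(c=2)]
  3. access lemon: MISS. Cache: [lemon(c=1) bee(c=2)]
  4. access lemon: HIT, count now 2. Cache: [bee(c=2) lemon(c=2)]
  5. access grape: MISS. Cache: [grape(c=1) bee(c=2) lemon(c=2)]
  6. access bee: HIT, count now 3. Cache: [grape(c=1) lemon(c=2) bee(c=3)]
  7. access bee: HIT, count now 4. Cache: [grape(c=1) lemon(c=2) bee(c=4)]
  8. access lemon: HIT, count now 3. Cache: [grape(c=1) lemon(c=3) bee(c=4)]
  9. access grape: HIT, count now 2. Cache: [grape(c=2) lemon(c=3) bee(c=4)]
  10. access pear: MISS. Cache: [pear(c=1) grape(c=2) lemon(c=3) bee(c=4)]
  11. access dog: MISS. Cache: [pear(c=1) dog(c=1) grape(c=2) lemon(c=3) bee(c=4)]
  12. access lemon: HIT, count now 4. Cache: [pear(c=1) dog(c=1) grape(c=2) bee(c=4) lemon(c=4)]
  13. access grape: HIT, count now 3. Cache: [pear(c=1) dog(c=1) grape(c=3) bee(c=4) lemon(c=4)]
  14. access mango: MISS. Cache: [pear(c=1) dog(c=1) mango(c=1) grape(c=3) bee(c=4) lemon(c=4)]
  15. access pear: HIT, count now 2. Cache: [dog(c=1) mango(c=1) pear(c=2) grape(c=3) bee(c=4) lemon(c=4)]
  16. access hen: MISS. Cache: [dog(c=1) mango(c=1) hen(c=1) pear(c=2) grape(c=3) bee(c=4) lemon(c=4)]
  17. access lemon: HIT, count now 5. Cache: [dog(c=1) mango(c=1) hen(c=1) pear(c=2) grape(c=3) bee(c=4) lemon(c=5)]
  18. access bee: HIT, count now 5. Cache: [dog(c=1) mango(c=1) hen(c=1) pear(c=2) grape(c=3) lemon(c=5) bee(c=5)]
  19. access grape: HIT, count now 4. Cache: [dog(c=1) mango(c=1) hen(c=1) pear(c=2) grape(c=4) lemon(c=5) bee(c=5)]
  20. access grape: HIT, count now 5. Cache: [dog(c=1) mango(c=1) hen(c=1) pear(c=2) lemon(c=5) bee(c=5) grape(c=5)]
  21. access owl: MISS. Cache: [dog(c=1) mango(c=1) hen(c=1) owl(c=1) pear(c=2) lemon(c=5) bee(c=5) grape(c=5)]
  22. access lemon: HIT, count now 6. Cache: [dog(c=1) mango(c=1) hen(c=1) owl(c=1) pear(c=2) bee(c=5) grape(c=5) lemon(c=6)]
  23. access dog: HIT, count now 2. Cache: [mango(c=1) hen(c=1) owl(c=1) pear(c=2) dog(c=2) bee(c=5) grape(c=5) lemon(c=6)]
  24. access dog: HIT, count now 3. Cache: [mango(c=1) hen(c=1) owl(c=1) pear(c=2) dog(c=3) bee(c=5) grape(c=5) lemon(c=6)]
  25. access lemon: HIT, count now 7. Cache: [mango(c=1) hen(c=1) owl(c=1) pear(c=2) dog(c=3) bee(c=5) grape(c=5) lemon(c=7)]
  26. access owl: HIT, count now 2. Cache: [mango(c=1) hen(c=1) pear(c=2) owl(c=2) dog(c=3) bee(c=5) grape(c=5) lemon(c=7)]
  27. access plum: MISS, evict mango(c=1). Cache: [hen(c=1) plum(c=1) pear(c=2) owl(c=2) dog(c=3) bee(c=5) grape(c=5) lemon(c=7)]
  28. access lemon: HIT, count now 8. Cache: [hen(c=1) plum(c=1) pear(c=2) owl(c=2) dog(c=3) bee(c=5) grape(c=5) lemon(c=8)]
  29. access lemon: HIT, count now 9. Cache: [hen(c=1) plum(c=1) pear(c=2) owl(c=2) dog(c=3) bee(c=5) grape(c=5) lemon(c=9)]
  30. access apple: MISS, evict hen(c=1). Cache: [plum(c=1) apple(c=1) pear(c=2) owl(c=2) dog(c=3) bee(c=5) grape(c=5) lemon(c=9)]
  31. access lemon: HIT, count now 10. Cache: [plum(c=1) apple(c=1) pear(c=2) owl(c=2) dog(c=3) bee(c=5) grape(c=5) lemon(c=10)]
  32. access apple: HIT, count now 2. Cache: [plum(c=1) pear(c=2) owl(c=2) apple(c=2) dog(c=3) bee(c=5) grape(c=5) lemon(c=10)]
  33. access pear: HIT, count now 3. Cache: [plum(c=1) owl(c=2) apple(c=2) dog(c=3) pear(c=3) bee(c=5) grape(c=5) lemon(c=10)]
  34. access apple: HIT, count now 3. Cache: [plum(c=1) owl(c=2) dog(c=3) pear(c=3) apple(c=3) bee(c=5) grape(c=5) lemon(c=10)]
  35. access apple: HIT, count now 4. Cache: [plum(c=1) owl(c=2) dog(c=3) pear(c=3) apple(c=4) bee(c=5) grape(c=5) lemon(c=10)]
  36. access apple: HIT, count now 5. Cache: [plum(c=1) owl(c=2) dog(c=3) pear(c=3) bee(c=5) grape(c=5) apple(c=5) lemon(c=10)]
  37. access pear: HIT, count now 4. Cache: [plum(c=1) owl(c=2) dog(c=3) pear(c=4) bee(c=5) grape(c=5) apple(c=5) lemon(c=10)]
  38. access mango: MISS, evict plum(c=1). Cache: [mango(c=1) owl(c=2) dog(c=3) pear(c=4) bee(c=5) grape(c=5) apple(c=5) lemon(c=10)]
  39. access pear: HIT, count now 5. Cache: [mango(c=1) owl(c=2) dog(c=3) bee(c=5) grape(c=5) apple(c=5) pear(c=5) lemon(c=10)]
Total: 28 hits, 11 misses, 3 evictions

Answer: apple bee dog grape lemon mango owl pear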